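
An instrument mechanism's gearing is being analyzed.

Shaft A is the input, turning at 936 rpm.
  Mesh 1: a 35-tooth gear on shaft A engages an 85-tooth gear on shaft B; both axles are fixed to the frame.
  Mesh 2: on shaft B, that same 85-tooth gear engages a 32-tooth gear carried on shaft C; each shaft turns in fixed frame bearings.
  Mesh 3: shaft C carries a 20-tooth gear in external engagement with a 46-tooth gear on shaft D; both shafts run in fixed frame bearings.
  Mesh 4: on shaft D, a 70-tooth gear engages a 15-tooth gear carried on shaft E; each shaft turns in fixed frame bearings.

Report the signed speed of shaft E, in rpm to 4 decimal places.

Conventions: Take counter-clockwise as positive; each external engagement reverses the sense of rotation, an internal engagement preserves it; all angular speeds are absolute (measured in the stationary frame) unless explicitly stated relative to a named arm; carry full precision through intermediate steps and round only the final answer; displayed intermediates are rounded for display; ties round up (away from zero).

class = fixed-axis compound train [4 meshes; 4 ratios multiply, 4 sense flips]
mesh 1 [35T→85T]: ω = 936.0000×35/85 = 385.4118 rpm, sense flips to −
mesh 2 [85T→32T]: ω = 385.4118×85/32 = 1023.7500 rpm, sense flips to +
mesh 3 [20T→46T]: ω = 1023.7500×20/46 = 445.1087 rpm, sense flips to −
mesh 4 [70T→15T]: ω = 445.1087×70/15 = 2077.1739 rpm, sense flips to +
signed output speed = +2077.1739 rpm

+2077.1739 rpm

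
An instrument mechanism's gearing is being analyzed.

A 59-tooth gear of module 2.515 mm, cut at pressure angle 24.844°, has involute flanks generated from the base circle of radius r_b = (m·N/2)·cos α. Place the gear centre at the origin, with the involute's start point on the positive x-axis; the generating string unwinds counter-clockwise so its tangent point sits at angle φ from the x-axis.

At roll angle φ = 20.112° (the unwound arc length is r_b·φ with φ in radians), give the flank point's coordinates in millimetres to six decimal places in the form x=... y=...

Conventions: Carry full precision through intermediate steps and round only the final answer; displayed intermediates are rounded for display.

recognized (one wheel, involute flank): single-mesh tooth geometry, m = 2.515, N = 59
pitch radius r_p = m·N/2 = 2.515·59/2 = 74.192500
base radius r_b = r_p·cos α = 74.192500·cos 24.844° = 67.326362
roll angle φ = 20.112° = 0.35102062 rad
x = r_b·(cos φ + φ·sin φ) = 71.347290
y = r_b·(sin φ − φ·cos φ) = 0.958741

x=71.347290 y=0.958741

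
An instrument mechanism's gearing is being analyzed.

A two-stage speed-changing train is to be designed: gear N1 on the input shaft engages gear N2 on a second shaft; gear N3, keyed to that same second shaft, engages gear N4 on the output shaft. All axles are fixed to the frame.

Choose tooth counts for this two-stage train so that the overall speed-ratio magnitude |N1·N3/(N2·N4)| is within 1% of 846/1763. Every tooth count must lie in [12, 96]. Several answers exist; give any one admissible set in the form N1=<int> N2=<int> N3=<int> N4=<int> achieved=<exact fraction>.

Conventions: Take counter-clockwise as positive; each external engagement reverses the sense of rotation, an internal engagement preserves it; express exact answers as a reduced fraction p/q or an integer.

N1=18 N2=41 N3=47 N4=43 achieved=846/1763

2-stage fixed-axis compound train for ratio 846/1763
target = 846/1763 in lowest terms: an exact hit needs N1·N3 = k·846 and N2·N4 = k·1763 for one integer k, every count in [12, 96]; additionally prefer no 1:1 stage (N1 ≠ N2, N3 ≠ N4)
k = 1: N1·N3 = 846 = 18·47, N2·N4 = 1763 = 41·43
achieved = 18·47/(41·43) = 846/1763; |achieved − target| = 0 ≤ 423/88150 ✓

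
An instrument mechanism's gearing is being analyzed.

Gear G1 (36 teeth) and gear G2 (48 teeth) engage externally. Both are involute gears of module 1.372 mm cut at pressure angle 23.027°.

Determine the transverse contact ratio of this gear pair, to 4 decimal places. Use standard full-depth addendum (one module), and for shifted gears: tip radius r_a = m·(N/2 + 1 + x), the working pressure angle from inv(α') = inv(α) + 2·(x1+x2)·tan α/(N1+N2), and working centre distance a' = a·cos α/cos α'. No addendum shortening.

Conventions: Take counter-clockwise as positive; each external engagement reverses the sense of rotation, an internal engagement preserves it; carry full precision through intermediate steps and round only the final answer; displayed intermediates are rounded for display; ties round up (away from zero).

1.5862

class = single-mesh tooth geometry [involute pair 36T × 48T, m = 1.372]
base radii: r_b1 = 22.728238, r_b2 = 30.304317
tip radii: r_a1 = 26.068000, r_a2 = 34.300000
no profile shift: α' = α, a' = a
action lengths: √(r_a1²−r_b1²) = 12.765885, √(r_a2²−r_b2²) = 16.066684
base pitch p_b = π·m·cos α = 3.966826
CR = (12.765885 + 16.066684 − 57.624000·sin 23.02700°)/3.966826 = 1.586176
contact ratio ≈ 1.5862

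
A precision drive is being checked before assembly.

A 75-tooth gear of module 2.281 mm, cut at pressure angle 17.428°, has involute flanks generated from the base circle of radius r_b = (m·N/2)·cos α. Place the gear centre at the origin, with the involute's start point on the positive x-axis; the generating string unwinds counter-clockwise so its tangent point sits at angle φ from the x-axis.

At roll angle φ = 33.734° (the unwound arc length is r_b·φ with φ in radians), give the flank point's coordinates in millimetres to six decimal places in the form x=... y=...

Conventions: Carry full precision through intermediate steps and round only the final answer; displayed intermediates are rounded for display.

x=94.553543 y=5.362064

recognized (one wheel, involute flank): single-mesh tooth geometry, m = 2.281, N = 75
pitch radius r_p = m·N/2 = 2.281·75/2 = 85.537500
base radius r_b = r_p·cos α = 85.537500·cos 17.428° = 81.610822
roll angle φ = 33.734° = 0.58876937 rad
x = r_b·(cos φ + φ·sin φ) = 94.553543
y = r_b·(sin φ − φ·cos φ) = 5.362064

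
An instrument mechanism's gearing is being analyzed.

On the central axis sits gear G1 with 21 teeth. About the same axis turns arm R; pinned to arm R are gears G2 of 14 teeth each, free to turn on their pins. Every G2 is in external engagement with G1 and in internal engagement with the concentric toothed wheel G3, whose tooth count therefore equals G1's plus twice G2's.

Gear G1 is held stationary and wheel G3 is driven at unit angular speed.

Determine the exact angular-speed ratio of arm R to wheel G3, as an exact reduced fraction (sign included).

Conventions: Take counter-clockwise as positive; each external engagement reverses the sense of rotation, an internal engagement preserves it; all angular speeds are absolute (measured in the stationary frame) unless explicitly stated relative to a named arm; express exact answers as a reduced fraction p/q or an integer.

planetary set (21T centre, 14T on arm, 49T internal) — Willis relation
ring teeth: 21 + 2·14 = 49
21(ω_sun−ω_arm) = −49(ω_ring−ω_arm),  ω_sun = 0, ω_ring = 1
21(0−ω_arm) = −49(1−ω_arm)  ⇒  70·ω_arm = 49  ⇒  ω_arm = 7/10
ω_out/ω_in = 7/10

7/10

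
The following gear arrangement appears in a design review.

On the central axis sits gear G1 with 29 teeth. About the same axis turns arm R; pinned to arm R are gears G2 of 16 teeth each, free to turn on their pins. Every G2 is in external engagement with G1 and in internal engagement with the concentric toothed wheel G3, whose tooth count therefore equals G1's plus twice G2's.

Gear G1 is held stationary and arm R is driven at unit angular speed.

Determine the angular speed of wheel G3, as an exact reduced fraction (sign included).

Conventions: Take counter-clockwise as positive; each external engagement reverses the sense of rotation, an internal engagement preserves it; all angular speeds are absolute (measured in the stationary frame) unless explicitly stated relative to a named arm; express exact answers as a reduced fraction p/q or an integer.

90/61

topology: planetary set — G1 29T / G2 16T / G3 61T, arm = carrier (Willis)
ring teeth: 29 + 2·16 = 61
29(ω_sun−ω_arm) = −61(ω_ring−ω_arm),  ω_sun = 0, ω_arm = 1
ω_ring = 1 − (29/61)(0−1) = 90/61
exact speed ratio = 90/61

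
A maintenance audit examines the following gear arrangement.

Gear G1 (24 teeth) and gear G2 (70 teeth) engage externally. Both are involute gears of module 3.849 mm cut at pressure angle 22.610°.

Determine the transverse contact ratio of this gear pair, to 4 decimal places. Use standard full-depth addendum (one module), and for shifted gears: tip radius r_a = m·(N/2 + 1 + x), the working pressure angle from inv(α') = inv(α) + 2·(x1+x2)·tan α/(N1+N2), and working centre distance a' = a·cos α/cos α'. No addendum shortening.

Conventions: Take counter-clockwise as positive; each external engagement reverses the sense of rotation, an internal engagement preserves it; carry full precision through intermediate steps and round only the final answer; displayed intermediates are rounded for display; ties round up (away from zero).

single-mesh involute tooth geometry (24T engaging 70T at module 3.849)
base radii: r_b1 = 42.638135, r_b2 = 124.361227
tip radii: r_a1 = 50.037000, r_a2 = 138.564000
no profile shift: α' = α, a' = a
action lengths: √(r_a1²−r_b1²) = 26.185699, √(r_a2²−r_b2²) = 61.108652
base pitch p_b = π·m·cos α = 11.162638
CR = (26.185699 + 61.108652 − 180.903000·sin 22.61000°)/11.162638 = 1.589680
contact ratio ≈ 1.5897

1.5897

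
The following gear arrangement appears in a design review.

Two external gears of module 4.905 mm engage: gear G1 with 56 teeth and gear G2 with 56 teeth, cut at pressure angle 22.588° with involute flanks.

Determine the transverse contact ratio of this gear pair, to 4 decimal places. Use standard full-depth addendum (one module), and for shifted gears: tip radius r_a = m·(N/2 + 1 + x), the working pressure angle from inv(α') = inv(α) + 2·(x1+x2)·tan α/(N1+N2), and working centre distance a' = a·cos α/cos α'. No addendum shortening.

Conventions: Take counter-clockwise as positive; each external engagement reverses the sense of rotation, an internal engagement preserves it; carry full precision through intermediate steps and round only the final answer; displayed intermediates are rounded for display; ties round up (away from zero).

recognized (one external pair, fixed centres): single-mesh tooth geometry, m = 4.905, N1 = 56, N2 = 56
base radii: r_b1 = 126.804742, r_b2 = 126.804742
tip radii: r_a1 = 142.245000, r_a2 = 142.245000
no profile shift: α' = α, a' = a
action lengths: √(r_a1²−r_b1²) = 64.453063, √(r_a2²−r_b2²) = 64.453063
base pitch p_b = π·m·cos α = 14.227459
CR = (64.453063 + 64.453063 − 274.680000·sin 22.58800°)/14.227459 = 1.644777
contact ratio ≈ 1.6448

1.6448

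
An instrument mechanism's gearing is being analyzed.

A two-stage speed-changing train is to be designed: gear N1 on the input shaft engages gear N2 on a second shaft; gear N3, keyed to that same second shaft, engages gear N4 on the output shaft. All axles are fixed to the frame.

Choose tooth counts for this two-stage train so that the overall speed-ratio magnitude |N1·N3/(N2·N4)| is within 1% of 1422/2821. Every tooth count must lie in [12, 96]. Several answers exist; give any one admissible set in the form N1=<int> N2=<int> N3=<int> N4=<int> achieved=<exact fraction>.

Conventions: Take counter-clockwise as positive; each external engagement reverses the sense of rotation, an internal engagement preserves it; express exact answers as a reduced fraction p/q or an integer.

N1=18 N2=31 N3=79 N4=91 achieved=1422/2821

topology: fixed-axis compound train — 2 stages, target 1422/2821
target = 1422/2821 in lowest terms: an exact hit needs N1·N3 = k·1422 and N2·N4 = k·2821 for one integer k, every count in [12, 96]; additionally prefer no 1:1 stage (N1 ≠ N2, N3 ≠ N4)
k = 1: N1·N3 = 1422 = 18·79, N2·N4 = 2821 = 31·91
achieved = 18·79/(31·91) = 1422/2821; |achieved − target| = 0 ≤ 711/141050 ✓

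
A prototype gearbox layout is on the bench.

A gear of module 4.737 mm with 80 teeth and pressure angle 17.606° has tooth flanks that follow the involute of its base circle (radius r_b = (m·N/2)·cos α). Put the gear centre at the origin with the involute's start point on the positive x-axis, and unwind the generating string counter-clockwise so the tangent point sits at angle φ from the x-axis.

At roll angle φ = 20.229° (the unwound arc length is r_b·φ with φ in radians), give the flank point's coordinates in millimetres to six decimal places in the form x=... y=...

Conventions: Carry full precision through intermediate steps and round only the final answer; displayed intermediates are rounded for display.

single-mesh involute tooth geometry (80T wheel at module 4.737)
pitch radius r_p = m·N/2 = 4.737·80/2 = 189.480000
base radius r_b = r_p·cos α = 189.480000·cos 17.606° = 180.604567
roll angle φ = 20.229° = 0.35306265 rad
x = r_b·(cos φ + φ·sin φ) = 191.512672
y = r_b·(sin φ − φ·cos φ) = 2.616613

x=191.512672 y=2.616613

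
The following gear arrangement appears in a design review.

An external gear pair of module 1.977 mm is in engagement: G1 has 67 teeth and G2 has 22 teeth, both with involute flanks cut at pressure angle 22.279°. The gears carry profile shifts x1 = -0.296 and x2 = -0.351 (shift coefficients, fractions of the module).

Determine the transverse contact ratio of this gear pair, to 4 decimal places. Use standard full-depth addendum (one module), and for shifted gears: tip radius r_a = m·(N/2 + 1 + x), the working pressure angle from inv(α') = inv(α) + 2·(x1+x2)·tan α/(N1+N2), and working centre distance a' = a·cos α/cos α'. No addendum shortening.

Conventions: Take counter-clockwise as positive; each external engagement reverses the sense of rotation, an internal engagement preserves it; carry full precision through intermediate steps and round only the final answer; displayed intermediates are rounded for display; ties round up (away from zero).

class = single-mesh tooth geometry [involute pair 67T × 22T, m = 1.977]
base radii: r_b1 = 61.285384, r_b2 = 20.123559
tip radii: r_a1 = 67.621308, r_a2 = 23.030073
inv(α') = inv(22.279°) + 2·(-0.296-0.351)·tan α/(67+22) = 0.01490309  ⇒  α' = 19.99944°
a' = a·cos α / cos α' = 87.9765·cos 22.279°/cos 19.99944° = 86.633280
action lengths: √(r_a1²−r_b1²) = 28.578716, √(r_a2²−r_b2²) = 11.199403
base pitch p_b = π·m·cos α = 5.747275
CR = (28.578716 + 11.199403 − 86.633280·sin 19.99944°)/5.747275 = 1.765808
contact ratio ≈ 1.7658

1.7658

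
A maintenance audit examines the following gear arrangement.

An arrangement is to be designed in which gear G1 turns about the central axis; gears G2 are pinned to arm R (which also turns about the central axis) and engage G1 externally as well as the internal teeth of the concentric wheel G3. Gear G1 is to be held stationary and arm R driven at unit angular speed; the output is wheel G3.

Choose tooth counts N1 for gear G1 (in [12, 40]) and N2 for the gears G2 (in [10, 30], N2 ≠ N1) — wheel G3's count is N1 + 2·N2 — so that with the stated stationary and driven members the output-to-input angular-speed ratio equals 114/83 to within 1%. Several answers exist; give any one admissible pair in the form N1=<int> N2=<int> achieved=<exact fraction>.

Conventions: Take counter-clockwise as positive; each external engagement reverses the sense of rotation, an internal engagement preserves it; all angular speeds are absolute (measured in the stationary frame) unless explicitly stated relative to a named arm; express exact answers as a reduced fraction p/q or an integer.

N1=31 N2=26 achieved=114/83

class = planetary set [ratio 114/83 wanted; Willis about the carrier]
Willis with ω_sun = 0: ω_ring/ω_arm = (N1+N3)/N3; set equal to 114/83  ⇒  N3/N1 = 1/(114/83 − 1) = 83/31
N3 = N1 + 2·N2  ⇒  N2/N1 = (N3/N1 − 1)/2 = (83/31 − 1)/2 = 26/31
smallest multiple with N1 ≥ 12 and N2 ≥ 10: k = 1  ⇒  N1 = 1·31 = 31, N2 = 1·26 = 26 (N1 ≤ 40, N2 ≤ 30, N2 ≠ N1 ✓), N3 = 31 + 2·26 = 83
check: (N1+N3)/N3 with N1 = 31, N3 = 83 gives 114/83; |achieved − target| = 0 ≤ 57/4150 ✓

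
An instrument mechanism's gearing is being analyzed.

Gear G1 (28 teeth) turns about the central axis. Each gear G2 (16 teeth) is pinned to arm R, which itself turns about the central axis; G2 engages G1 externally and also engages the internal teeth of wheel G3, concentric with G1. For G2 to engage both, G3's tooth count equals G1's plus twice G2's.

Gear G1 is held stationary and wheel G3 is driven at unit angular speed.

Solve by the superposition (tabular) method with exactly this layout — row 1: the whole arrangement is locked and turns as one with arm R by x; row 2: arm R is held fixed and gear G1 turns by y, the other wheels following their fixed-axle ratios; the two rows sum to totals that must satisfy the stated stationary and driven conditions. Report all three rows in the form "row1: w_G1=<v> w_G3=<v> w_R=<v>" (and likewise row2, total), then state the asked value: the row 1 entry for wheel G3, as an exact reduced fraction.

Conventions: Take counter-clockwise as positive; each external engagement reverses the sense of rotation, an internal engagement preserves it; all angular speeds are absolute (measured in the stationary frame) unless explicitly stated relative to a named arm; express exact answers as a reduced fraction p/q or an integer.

row1: w_G1=15/22 w_G3=15/22 w_R=15/22
row2: w_G1=-15/22 w_G3=7/22 w_R=0
total: w_G1=0 w_G3=1 w_R=15/22
asked value: 15/22

topology: planetary set — G1 28T / G2 16T / G3 60T, arm = carrier (Willis)
row 1 — lock + rotate with arm: ω_sun = ω_ring = ω_arm = x
row 2 — arm fixed, fixed-axis ratios: sun y, ring −(28/60)·y, arm 0
boundary: total ω_sun = x + y = 0 and total ω_ring = x − (28/60)·y = 1  ⇒  y = -15/22, x = 15/22
row 2 ring = −(28/60)·(-15/22) = 7/22
totals (row 1 + row 2): sun 15/22 + (-15/22) = 0, ring 15/22 + 7/22 = 1, arm 15/22 + 0 = 15/22
asked cell (row1, ring) = 15/22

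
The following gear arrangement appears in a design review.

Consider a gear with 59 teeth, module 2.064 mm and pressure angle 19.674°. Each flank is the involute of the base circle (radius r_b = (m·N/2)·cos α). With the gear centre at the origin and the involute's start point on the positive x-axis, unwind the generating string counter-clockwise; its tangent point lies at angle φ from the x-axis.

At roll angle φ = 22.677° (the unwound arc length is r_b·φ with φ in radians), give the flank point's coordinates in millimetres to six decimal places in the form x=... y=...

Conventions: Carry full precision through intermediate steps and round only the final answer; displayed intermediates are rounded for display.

x=61.649835 y=1.166429

class = single-mesh tooth geometry [base-circle involute, m = 2.064, 59T]
pitch radius r_p = m·N/2 = 2.064·59/2 = 60.888000
base radius r_b = r_p·cos α = 60.888000·cos 19.674° = 57.333567
roll angle φ = 22.677° = 0.39578831 rad
x = r_b·(cos φ + φ·sin φ) = 61.649835
y = r_b·(sin φ − φ·cos φ) = 1.166429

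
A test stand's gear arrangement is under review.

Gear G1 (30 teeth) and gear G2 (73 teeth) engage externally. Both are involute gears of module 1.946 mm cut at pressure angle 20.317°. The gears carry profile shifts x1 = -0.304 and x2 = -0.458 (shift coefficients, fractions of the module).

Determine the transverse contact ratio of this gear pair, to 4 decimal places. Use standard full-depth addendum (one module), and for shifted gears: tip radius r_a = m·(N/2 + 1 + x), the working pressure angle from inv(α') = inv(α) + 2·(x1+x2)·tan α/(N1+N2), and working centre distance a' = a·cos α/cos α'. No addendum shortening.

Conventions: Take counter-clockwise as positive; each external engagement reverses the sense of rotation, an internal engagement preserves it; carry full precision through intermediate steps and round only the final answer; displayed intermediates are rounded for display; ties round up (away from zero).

1.9459

single-mesh involute tooth geometry (30T engaging 73T at module 1.946)
base radii: r_b1 = 27.373972, r_b2 = 66.609999
tip radii: r_a1 = 30.544416, r_a2 = 72.083732
inv(α') = inv(20.317°) + 2·(-0.304-0.458)·tan α/(30+73) = 0.01017179  ⇒  α' = 17.67428°
a' = a·cos α / cos α' = 100.2190·cos 20.317°/cos 17.67428° = 98.639991
action lengths: √(r_a1²−r_b1²) = 13.550904, √(r_a2²−r_b2²) = 27.553085
base pitch p_b = π·m·cos α = 5.733191
CR = (13.550904 + 27.553085 − 98.639991·sin 17.67428°)/5.733191 = 1.945923
contact ratio ≈ 1.9459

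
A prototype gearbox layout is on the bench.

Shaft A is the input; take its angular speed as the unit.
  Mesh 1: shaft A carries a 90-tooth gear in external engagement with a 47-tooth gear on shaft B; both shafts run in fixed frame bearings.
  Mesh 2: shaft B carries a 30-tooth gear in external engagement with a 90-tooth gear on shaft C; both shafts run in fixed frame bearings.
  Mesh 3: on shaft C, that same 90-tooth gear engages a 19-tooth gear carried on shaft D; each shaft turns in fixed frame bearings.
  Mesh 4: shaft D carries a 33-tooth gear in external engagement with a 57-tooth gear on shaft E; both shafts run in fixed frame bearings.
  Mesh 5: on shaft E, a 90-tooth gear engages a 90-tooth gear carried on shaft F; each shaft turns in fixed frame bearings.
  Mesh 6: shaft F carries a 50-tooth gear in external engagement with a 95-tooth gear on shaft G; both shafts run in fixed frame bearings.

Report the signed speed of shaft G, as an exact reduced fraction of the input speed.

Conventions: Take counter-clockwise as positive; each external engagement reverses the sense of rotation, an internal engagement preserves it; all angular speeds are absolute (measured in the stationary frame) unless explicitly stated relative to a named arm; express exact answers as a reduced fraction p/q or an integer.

297000/322373

6-mesh fixed-axis compound train (all bearings frame-fixed)
mesh 1 [90T→47T]: |ω|/ω_in = 1×90/47 = 90/47, sense flips to −
mesh 2 [30T→90T]: |ω|/ω_in = (90/47)×30/90 = 30/47, sense flips to +
mesh 3 [90T→19T]: |ω|/ω_in = (30/47)×90/19 = 2700/893, sense flips to −
mesh 4 [33T→57T]: |ω|/ω_in = (2700/893)×33/57 = 29700/16967, sense flips to +
mesh 5 [90T→90T]: |ω|/ω_in = (29700/16967)×90/90 = 29700/16967, sense flips to −
mesh 6 [50T→95T]: |ω|/ω_in = (29700/16967)×50/95 = 297000/322373, sense flips to +
signed output speed (× input speed) = 297000/322373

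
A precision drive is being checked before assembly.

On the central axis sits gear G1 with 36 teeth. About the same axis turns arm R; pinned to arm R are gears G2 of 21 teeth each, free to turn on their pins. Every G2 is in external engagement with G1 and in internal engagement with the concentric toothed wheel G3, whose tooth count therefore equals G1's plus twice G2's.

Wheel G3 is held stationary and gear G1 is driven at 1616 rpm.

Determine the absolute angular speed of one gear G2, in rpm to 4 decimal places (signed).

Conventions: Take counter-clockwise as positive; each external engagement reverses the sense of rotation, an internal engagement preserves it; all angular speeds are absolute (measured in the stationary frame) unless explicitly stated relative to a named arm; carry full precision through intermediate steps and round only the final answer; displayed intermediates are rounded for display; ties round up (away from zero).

class = planetary set [G3 = 36+2·21 = 78; Willis about the carrier]
normalise by the input: solve with ω_sun = 1, then scale by 1616 rpm
ring teeth: 36 + 2·21 = 78
36(ω_sun−ω_arm) = −78(ω_ring−ω_arm),  ω_ring = 0, ω_sun = 1
36(1−ω_arm) = −78(0−ω_arm)  ⇒  114·ω_arm = 36  ⇒  ω_arm = 6/19
sun–planet mesh: 36·(1−6/19) = −21·(ω_p−ω_arm)  ⇒  ω_p−ω_arm = -156/133
ω_p = 6/19 − 156/133 = -6/7
scale: ω_p = -6/7 × 1616 rpm = -1385.1429 rpm

-1385.1429 rpm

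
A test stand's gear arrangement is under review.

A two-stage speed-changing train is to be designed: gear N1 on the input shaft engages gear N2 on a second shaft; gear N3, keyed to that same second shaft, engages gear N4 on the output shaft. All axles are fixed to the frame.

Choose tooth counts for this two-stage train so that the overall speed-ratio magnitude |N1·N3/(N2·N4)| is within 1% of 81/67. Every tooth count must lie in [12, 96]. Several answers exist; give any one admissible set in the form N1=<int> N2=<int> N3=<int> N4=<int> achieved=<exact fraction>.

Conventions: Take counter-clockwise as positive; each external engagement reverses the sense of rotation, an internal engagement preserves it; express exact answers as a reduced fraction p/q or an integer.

class = fixed-axis compound train [2-stage, 81/67 wanted]
target = 81/67 in lowest terms: an exact hit needs N1·N3 = k·81 and N2·N4 = k·67 for one integer k, every count in [12, 96]; additionally prefer no 1:1 stage (N1 ≠ N2, N3 ≠ N4)
k = 1…11: no 1:1-free in-range split of k·81 and k·67 into factor pairs; take k = 12
k = 12: N1·N3 = 972 = 12·81, N2·N4 = 804 = 67·12
achieved = 12·81/(67·12) = 81/67; |achieved − target| = 0 ≤ 81/6700 ✓

N1=12 N2=67 N3=81 N4=12 achieved=81/67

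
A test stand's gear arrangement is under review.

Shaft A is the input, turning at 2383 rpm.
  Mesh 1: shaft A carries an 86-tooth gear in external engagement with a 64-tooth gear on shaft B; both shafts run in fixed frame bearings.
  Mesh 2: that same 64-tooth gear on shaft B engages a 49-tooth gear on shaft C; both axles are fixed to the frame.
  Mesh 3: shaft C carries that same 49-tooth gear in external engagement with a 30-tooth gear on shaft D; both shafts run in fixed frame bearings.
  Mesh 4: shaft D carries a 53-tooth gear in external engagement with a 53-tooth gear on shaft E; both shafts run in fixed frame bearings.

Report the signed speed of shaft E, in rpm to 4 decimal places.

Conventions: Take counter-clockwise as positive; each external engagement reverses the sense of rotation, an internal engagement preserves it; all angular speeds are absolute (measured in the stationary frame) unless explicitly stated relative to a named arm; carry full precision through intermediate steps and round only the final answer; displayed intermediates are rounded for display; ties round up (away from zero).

+6831.2667 rpm

class = fixed-axis compound train [4 meshes; 4 ratios multiply, 4 sense flips]
mesh 1 [86T→64T]: ω = 2383.0000×86/64 = 3202.1563 rpm, sense flips to −
mesh 2 [64T→49T]: ω = 3202.1563×64/49 = 4182.4082 rpm, sense flips to +
mesh 3 [49T→30T]: ω = 4182.4082×49/30 = 6831.2667 rpm, sense flips to −
mesh 4 [53T→53T]: ω = 6831.2667×53/53 = 6831.2667 rpm, sense flips to +
signed output speed = +6831.2667 rpm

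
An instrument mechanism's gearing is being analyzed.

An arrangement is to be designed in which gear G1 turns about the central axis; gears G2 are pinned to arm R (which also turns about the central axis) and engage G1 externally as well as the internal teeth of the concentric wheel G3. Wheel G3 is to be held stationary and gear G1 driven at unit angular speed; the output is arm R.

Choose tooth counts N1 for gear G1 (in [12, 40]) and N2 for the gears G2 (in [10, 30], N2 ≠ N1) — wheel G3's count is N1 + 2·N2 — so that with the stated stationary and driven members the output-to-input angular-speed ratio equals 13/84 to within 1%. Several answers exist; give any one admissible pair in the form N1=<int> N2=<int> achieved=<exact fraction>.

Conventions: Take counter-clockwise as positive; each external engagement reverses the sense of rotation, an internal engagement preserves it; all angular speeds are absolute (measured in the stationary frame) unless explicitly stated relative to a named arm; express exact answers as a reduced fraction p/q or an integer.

topology: planetary set — design target 13/84, arm = carrier (Willis)
Willis with ω_ring = 0: ω_arm/ω_sun = N1/(N1+N3); set equal to 13/84  ⇒  N3/N1 = 1/(13/84) − 1 = 71/13
N3 = N1 + 2·N2  ⇒  N2/N1 = (N3/N1 − 1)/2 = (71/13 − 1)/2 = 29/13
smallest multiple with N1 ≥ 12 and N2 ≥ 10: k = 1  ⇒  N1 = 1·13 = 13, N2 = 1·29 = 29 (N1 ≤ 40, N2 ≤ 30, N2 ≠ N1 ✓), N3 = 13 + 2·29 = 71
check: N1/(N1+N3) with N1 = 13, N3 = 71 gives 13/84; |achieved − target| = 0 ≤ 13/8400 ✓

N1=13 N2=29 achieved=13/84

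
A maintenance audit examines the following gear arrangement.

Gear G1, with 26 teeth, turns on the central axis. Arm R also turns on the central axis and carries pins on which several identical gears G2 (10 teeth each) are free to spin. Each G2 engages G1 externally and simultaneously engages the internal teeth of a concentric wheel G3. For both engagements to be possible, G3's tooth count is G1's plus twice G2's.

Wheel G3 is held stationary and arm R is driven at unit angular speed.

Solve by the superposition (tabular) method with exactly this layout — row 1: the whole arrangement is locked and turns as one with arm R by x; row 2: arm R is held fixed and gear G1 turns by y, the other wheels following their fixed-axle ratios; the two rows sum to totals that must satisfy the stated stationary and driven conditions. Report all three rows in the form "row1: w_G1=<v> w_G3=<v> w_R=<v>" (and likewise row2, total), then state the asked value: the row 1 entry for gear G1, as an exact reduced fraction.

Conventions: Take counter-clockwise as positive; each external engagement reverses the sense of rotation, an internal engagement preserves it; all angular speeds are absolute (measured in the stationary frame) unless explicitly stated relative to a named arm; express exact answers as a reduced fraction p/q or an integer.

class = planetary set [G3 = 26+2·10 = 46; Willis about the carrier]
row 1: whole set turns with the arm by x
row 2 (arm held, sun turns y): ω_ring = −(26/46)·y, ω_arm = 0
boundary: total ω_ring = x − (26/46)·y = 0 and total ω_arm = x = 1  ⇒  y = 23/13, x = 1
row 2 ring = −(26/46)·23/13 = -1
totals (row 1 + row 2): sun 1 + 23/13 = 36/13, ring 1 + (-1) = 0, arm 1 + 0 = 1
asked cell (row1, sun) = 1

row1: w_G1=1 w_G3=1 w_R=1
row2: w_G1=23/13 w_G3=-1 w_R=0
total: w_G1=36/13 w_G3=0 w_R=1
asked value: 1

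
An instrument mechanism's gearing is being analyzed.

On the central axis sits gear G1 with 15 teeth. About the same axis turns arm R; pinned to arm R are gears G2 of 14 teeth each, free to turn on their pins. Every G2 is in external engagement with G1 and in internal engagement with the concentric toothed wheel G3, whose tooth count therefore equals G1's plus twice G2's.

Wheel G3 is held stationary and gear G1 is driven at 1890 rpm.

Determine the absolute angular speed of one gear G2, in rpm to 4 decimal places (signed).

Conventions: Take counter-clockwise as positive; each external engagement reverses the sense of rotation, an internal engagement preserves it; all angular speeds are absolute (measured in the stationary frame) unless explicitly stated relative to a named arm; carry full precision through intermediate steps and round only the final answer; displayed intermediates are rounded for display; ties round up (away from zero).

topology: planetary set — G1 15T / G2 14T / G3 43T, arm = carrier (Willis)
normalise by the input: solve with ω_sun = 1, then scale by 1890 rpm
ring teeth: 15 + 2·14 = 43
15(ω_sun−ω_arm) = −43(ω_ring−ω_arm),  ω_ring = 0, ω_sun = 1
15(1−ω_arm) = −43(0−ω_arm)  ⇒  58·ω_arm = 15  ⇒  ω_arm = 15/58
sun–planet mesh: 15·(1−15/58) = −14·(ω_p−ω_arm)  ⇒  ω_p−ω_arm = -645/812
ω_p = 15/58 − 645/812 = -15/28
scale: ω_p = -15/28 × 1890 rpm = -1012.5000 rpm

-1012.5000 rpm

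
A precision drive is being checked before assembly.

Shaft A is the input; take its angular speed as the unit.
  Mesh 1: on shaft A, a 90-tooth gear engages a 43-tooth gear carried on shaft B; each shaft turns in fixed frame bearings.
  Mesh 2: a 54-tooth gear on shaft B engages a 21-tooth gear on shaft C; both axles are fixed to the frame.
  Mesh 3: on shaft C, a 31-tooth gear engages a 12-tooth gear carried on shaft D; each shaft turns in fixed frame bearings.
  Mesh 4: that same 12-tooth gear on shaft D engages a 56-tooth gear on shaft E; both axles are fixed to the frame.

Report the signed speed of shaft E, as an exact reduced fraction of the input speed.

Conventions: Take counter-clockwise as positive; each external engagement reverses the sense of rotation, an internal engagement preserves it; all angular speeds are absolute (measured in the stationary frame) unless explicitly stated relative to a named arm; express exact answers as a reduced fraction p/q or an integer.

12555/4214

4-mesh fixed-axis compound train (all bearings frame-fixed)
mesh 1 [90T→43T]: |ω|/ω_in = 1×90/43 = 90/43, sense flips to −
mesh 2 [54T→21T]: |ω|/ω_in = (90/43)×54/21 = 1620/301, sense flips to +
mesh 3 [31T→12T]: |ω|/ω_in = (1620/301)×31/12 = 4185/301, sense flips to −
mesh 4 [12T→56T]: |ω|/ω_in = (4185/301)×12/56 = 12555/4214, sense flips to +
signed output speed (× input speed) = 12555/4214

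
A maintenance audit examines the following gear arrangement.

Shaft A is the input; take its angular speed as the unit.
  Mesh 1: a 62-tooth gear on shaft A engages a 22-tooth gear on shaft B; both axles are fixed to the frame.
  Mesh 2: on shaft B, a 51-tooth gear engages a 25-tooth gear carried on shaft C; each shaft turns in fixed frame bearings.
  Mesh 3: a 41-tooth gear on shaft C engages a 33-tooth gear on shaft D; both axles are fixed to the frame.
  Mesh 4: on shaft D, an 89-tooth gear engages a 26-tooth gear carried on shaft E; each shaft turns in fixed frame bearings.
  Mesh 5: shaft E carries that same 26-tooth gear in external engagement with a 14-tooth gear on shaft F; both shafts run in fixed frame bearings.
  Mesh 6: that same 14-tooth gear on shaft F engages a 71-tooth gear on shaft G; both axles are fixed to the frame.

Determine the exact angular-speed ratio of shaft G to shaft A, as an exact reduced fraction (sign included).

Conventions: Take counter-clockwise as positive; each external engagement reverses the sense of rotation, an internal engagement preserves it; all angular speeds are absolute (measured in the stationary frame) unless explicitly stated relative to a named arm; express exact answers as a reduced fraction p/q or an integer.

1923023/214775

class = fixed-axis compound train [6 meshes; 6 ratios multiply, 6 sense flips]
mesh 1 [62T→22T]: running ratio 31/11, sense −
mesh 2 [51T→25T]: running ratio 1581/275, sense +
mesh 3 [41T→33T]: running ratio 21607/3025, sense −
mesh 4 [89T→26T]: running ratio 1923023/78650, sense +
mesh 5 [26T→14T]: running ratio 1923023/42350, sense −
mesh 6 [14T→71T]: running ratio 1923023/214775, sense +
ω_out/ω_in = 1923023/214775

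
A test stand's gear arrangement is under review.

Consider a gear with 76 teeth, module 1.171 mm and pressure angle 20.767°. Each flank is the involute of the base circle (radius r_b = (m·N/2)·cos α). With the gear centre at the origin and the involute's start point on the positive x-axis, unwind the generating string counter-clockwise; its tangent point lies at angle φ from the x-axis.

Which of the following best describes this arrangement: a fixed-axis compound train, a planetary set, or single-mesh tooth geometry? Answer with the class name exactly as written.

single-mesh tooth geometry

class = single-mesh tooth geometry [base-circle involute, m = 1.171, 76T]
classification: single-mesh tooth geometry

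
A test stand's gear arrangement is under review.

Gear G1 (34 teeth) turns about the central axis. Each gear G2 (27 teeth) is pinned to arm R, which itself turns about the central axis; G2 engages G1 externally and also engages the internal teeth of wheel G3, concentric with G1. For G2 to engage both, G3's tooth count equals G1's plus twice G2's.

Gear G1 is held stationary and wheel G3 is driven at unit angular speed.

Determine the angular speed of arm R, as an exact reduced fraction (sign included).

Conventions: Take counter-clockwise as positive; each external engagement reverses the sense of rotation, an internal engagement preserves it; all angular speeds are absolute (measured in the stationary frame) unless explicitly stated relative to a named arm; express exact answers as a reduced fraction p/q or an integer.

44/61

planetary set (34T centre, 27T on arm, 88T internal) — Willis relation
ring teeth: 34 + 2·27 = 88
34(ω_sun−ω_arm) = −88(ω_ring−ω_arm),  ω_sun = 0, ω_ring = 1
34(0−ω_arm) = −88(1−ω_arm)  ⇒  122·ω_arm = 88  ⇒  ω_arm = 44/61
exact speed ratio = 44/61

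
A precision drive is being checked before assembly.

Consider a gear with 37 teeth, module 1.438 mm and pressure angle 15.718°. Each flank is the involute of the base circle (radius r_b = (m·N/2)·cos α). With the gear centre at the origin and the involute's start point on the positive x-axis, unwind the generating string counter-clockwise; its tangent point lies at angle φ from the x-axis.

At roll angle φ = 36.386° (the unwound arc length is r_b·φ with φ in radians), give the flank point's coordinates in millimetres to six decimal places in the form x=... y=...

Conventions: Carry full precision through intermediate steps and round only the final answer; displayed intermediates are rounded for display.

x=30.262976 y=2.099308

class = single-mesh tooth geometry [base-circle involute, m = 1.438, 37T]
pitch radius r_p = m·N/2 = 1.438·37/2 = 26.603000
base radius r_b = r_p·cos α = 26.603000·cos 15.718° = 25.608226
roll angle φ = 36.386° = 0.63505550 rad
x = r_b·(cos φ + φ·sin φ) = 30.262976
y = r_b·(sin φ − φ·cos φ) = 2.099308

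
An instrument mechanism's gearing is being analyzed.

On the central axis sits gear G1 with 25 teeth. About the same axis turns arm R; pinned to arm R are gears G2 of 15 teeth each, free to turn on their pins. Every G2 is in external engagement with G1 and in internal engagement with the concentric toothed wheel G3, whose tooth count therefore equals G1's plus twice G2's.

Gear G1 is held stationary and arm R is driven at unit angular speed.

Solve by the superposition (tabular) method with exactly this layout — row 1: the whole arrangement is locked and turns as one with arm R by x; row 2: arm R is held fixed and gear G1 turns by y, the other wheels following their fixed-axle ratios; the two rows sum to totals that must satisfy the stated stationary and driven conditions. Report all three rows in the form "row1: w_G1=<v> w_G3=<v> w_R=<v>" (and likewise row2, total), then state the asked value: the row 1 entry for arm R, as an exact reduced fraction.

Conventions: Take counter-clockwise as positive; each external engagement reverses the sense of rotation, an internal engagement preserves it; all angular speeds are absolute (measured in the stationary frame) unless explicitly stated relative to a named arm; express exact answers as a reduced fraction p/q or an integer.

row1: w_G1=1 w_G3=1 w_R=1
row2: w_G1=-1 w_G3=5/11 w_R=0
total: w_G1=0 w_G3=16/11 w_R=1
asked value: 1

planetary set (25T centre, 15T on arm, 55T internal) — Willis relation
row 1: whole set turns with the arm by x
row 2 — arm fixed, fixed-axis ratios: sun y, ring −(25/55)·y, arm 0
boundary: total ω_sun = x + y = 0 and total ω_arm = x = 1  ⇒  y = -1, x = 1
row 2 ring = −(25/55)·(-1) = 5/11
totals (row 1 + row 2): sun 1 + (-1) = 0, ring 1 + 5/11 = 16/11, arm 1 + 0 = 1
asked cell (row1, arm) = 1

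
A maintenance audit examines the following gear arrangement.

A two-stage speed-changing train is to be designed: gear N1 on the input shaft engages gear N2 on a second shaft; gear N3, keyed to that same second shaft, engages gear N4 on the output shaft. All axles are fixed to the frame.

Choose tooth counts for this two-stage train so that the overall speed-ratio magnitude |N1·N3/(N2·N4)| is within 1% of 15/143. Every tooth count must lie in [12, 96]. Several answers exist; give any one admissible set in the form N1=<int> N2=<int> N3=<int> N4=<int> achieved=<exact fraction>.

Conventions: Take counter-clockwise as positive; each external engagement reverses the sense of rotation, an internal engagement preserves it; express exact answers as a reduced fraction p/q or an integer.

design class (target 15/143): fixed-axis compound train
target = 15/143 in lowest terms: an exact hit needs N1·N3 = k·15 and N2·N4 = k·143 for one integer k, every count in [12, 96]; additionally prefer no 1:1 stage (N1 ≠ N2, N3 ≠ N4)
k = 1…11: no 1:1-free in-range split of k·15 and k·143 into factor pairs; take k = 12
k = 12: N1·N3 = 180 = 12·15, N2·N4 = 1716 = 22·78
achieved = 12·15/(22·78) = 15/143; |achieved − target| = 0 ≤ 3/2860 ✓

N1=12 N2=22 N3=15 N4=78 achieved=15/143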